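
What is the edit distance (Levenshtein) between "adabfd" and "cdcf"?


Computing edit distance: "adabfd" -> "cdcf"
DP table:
           c    d    c    f
      0    1    2    3    4
  a   1    1    2    3    4
  d   2    2    1    2    3
  a   3    3    2    2    3
  b   4    4    3    3    3
  f   5    5    4    4    3
  d   6    6    5    5    4
Edit distance = dp[6][4] = 4

4


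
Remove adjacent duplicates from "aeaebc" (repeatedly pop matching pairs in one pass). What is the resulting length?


Input: aeaebc
Stack-based adjacent duplicate removal:
  Read 'a': push. Stack: a
  Read 'e': push. Stack: ae
  Read 'a': push. Stack: aea
  Read 'e': push. Stack: aeae
  Read 'b': push. Stack: aeaeb
  Read 'c': push. Stack: aeaebc
Final stack: "aeaebc" (length 6)

6


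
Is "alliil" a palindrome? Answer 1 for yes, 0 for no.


Input: alliil
Reversed: liilla
  Compare pos 0 ('a') with pos 5 ('l'): MISMATCH
  Compare pos 1 ('l') with pos 4 ('i'): MISMATCH
  Compare pos 2 ('l') with pos 3 ('i'): MISMATCH
Result: not a palindrome

0


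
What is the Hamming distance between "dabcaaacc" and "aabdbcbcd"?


Comparing "dabcaaacc" and "aabdbcbcd" position by position:
  Position 0: 'd' vs 'a' => differ
  Position 1: 'a' vs 'a' => same
  Position 2: 'b' vs 'b' => same
  Position 3: 'c' vs 'd' => differ
  Position 4: 'a' vs 'b' => differ
  Position 5: 'a' vs 'c' => differ
  Position 6: 'a' vs 'b' => differ
  Position 7: 'c' vs 'c' => same
  Position 8: 'c' vs 'd' => differ
Total differences (Hamming distance): 6

6


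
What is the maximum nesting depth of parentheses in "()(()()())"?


Input: "()(()()())"
Tracking depth:
  Position 0 '(': depth becomes 1
  Position 1 ')': depth becomes 0
  Position 2 '(': depth becomes 1
  Position 3 '(': depth becomes 2
  Position 4 ')': depth becomes 1
  Position 5 '(': depth becomes 2
  Position 6 ')': depth becomes 1
  Position 7 '(': depth becomes 2
  Position 8 ')': depth becomes 1
  Position 9 ')': depth becomes 0
Maximum depth reached: 2

2


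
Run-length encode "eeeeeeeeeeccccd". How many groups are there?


Input: eeeeeeeeeeccccd
Scanning for consecutive runs:
  Group 1: 'e' x 10 (positions 0-9)
  Group 2: 'c' x 4 (positions 10-13)
  Group 3: 'd' x 1 (positions 14-14)
Total groups: 3

3


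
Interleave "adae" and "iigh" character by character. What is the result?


Interleaving "adae" and "iigh":
  Position 0: 'a' from first, 'i' from second => "ai"
  Position 1: 'd' from first, 'i' from second => "di"
  Position 2: 'a' from first, 'g' from second => "ag"
  Position 3: 'e' from first, 'h' from second => "eh"
Result: aidiageh

aidiageh


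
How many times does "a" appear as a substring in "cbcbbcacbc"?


Searching for "a" in "cbcbbcacbc"
Scanning each position:
  Position 0: "c" => no
  Position 1: "b" => no
  Position 2: "c" => no
  Position 3: "b" => no
  Position 4: "b" => no
  Position 5: "c" => no
  Position 6: "a" => MATCH
  Position 7: "c" => no
  Position 8: "b" => no
  Position 9: "c" => no
Total occurrences: 1

1


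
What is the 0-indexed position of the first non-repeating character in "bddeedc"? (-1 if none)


Input: bddeedc
Character frequencies:
  'b': 1
  'c': 1
  'd': 3
  'e': 2
Scanning left to right for freq == 1:
  Position 0 ('b'): unique! => answer = 0

0


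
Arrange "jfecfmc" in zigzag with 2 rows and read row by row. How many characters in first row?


Zigzag "jfecfmc" into 2 rows:
Placing characters:
  'j' => row 0
  'f' => row 1
  'e' => row 0
  'c' => row 1
  'f' => row 0
  'm' => row 1
  'c' => row 0
Rows:
  Row 0: "jefc"
  Row 1: "fcm"
First row length: 4

4


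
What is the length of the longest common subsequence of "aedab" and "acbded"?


LCS of "aedab" and "acbded"
DP table:
           a    c    b    d    e    d
      0    0    0    0    0    0    0
  a   0    1    1    1    1    1    1
  e   0    1    1    1    1    2    2
  d   0    1    1    1    2    2    3
  a   0    1    1    1    2    2    3
  b   0    1    1    2    2    2    3
LCS length = dp[5][6] = 3

3


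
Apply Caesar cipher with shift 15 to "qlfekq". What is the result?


Caesar cipher: shift "qlfekq" by 15
  'q' (pos 16) + 15 = pos 5 = 'f'
  'l' (pos 11) + 15 = pos 0 = 'a'
  'f' (pos 5) + 15 = pos 20 = 'u'
  'e' (pos 4) + 15 = pos 19 = 't'
  'k' (pos 10) + 15 = pos 25 = 'z'
  'q' (pos 16) + 15 = pos 5 = 'f'
Result: fautzf

fautzf


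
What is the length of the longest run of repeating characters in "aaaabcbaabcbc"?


Input: "aaaabcbaabcbc"
Scanning for longest run:
  Position 1 ('a'): continues run of 'a', length=2
  Position 2 ('a'): continues run of 'a', length=3
  Position 3 ('a'): continues run of 'a', length=4
  Position 4 ('b'): new char, reset run to 1
  Position 5 ('c'): new char, reset run to 1
  Position 6 ('b'): new char, reset run to 1
  Position 7 ('a'): new char, reset run to 1
  Position 8 ('a'): continues run of 'a', length=2
  Position 9 ('b'): new char, reset run to 1
  Position 10 ('c'): new char, reset run to 1
  Position 11 ('b'): new char, reset run to 1
  Position 12 ('c'): new char, reset run to 1
Longest run: 'a' with length 4

4


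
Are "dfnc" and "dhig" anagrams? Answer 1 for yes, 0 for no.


Strings: "dfnc", "dhig"
Sorted first:  cdfn
Sorted second: dghi
Differ at position 0: 'c' vs 'd' => not anagrams

0


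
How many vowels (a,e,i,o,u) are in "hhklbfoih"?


Input: hhklbfoih
Checking each character:
  'h' at position 0: consonant
  'h' at position 1: consonant
  'k' at position 2: consonant
  'l' at position 3: consonant
  'b' at position 4: consonant
  'f' at position 5: consonant
  'o' at position 6: vowel (running total: 1)
  'i' at position 7: vowel (running total: 2)
  'h' at position 8: consonant
Total vowels: 2

2


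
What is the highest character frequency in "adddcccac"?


Input: adddcccac
Character counts:
  'a': 2
  'c': 4
  'd': 3
Maximum frequency: 4

4


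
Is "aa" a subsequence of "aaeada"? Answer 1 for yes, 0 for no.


Check if "aa" is a subsequence of "aaeada"
Greedy scan:
  Position 0 ('a'): matches sub[0] = 'a'
  Position 1 ('a'): matches sub[1] = 'a'
  Position 2 ('e'): no match needed
  Position 3 ('a'): no match needed
  Position 4 ('d'): no match needed
  Position 5 ('a'): no match needed
All 2 characters matched => is a subsequence

1


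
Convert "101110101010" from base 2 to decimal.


Input: "101110101010" in base 2
Positional expansion:
  Digit '1' (value 1) x 2^11 = 2048
  Digit '0' (value 0) x 2^10 = 0
  Digit '1' (value 1) x 2^9 = 512
  Digit '1' (value 1) x 2^8 = 256
  Digit '1' (value 1) x 2^7 = 128
  Digit '0' (value 0) x 2^6 = 0
  Digit '1' (value 1) x 2^5 = 32
  Digit '0' (value 0) x 2^4 = 0
  Digit '1' (value 1) x 2^3 = 8
  Digit '0' (value 0) x 2^2 = 0
  Digit '1' (value 1) x 2^1 = 2
  Digit '0' (value 0) x 2^0 = 0
Sum = 2986

2986


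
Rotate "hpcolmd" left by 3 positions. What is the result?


Input: "hpcolmd", rotate left by 3
First 3 characters: "hpc"
Remaining characters: "olmd"
Concatenate remaining + first: "olmd" + "hpc" = "olmdhpc"

olmdhpc


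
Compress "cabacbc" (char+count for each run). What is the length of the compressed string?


Input: cabacbc
Runs:
  'c' x 1 => "c1"
  'a' x 1 => "a1"
  'b' x 1 => "b1"
  'a' x 1 => "a1"
  'c' x 1 => "c1"
  'b' x 1 => "b1"
  'c' x 1 => "c1"
Compressed: "c1a1b1a1c1b1c1"
Compressed length: 14

14


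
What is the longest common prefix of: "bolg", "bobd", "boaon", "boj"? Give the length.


Words: bolg, bobd, boaon, boj
  Position 0: all 'b' => match
  Position 1: all 'o' => match
  Position 2: ('l', 'b', 'a', 'j') => mismatch, stop
LCP = "bo" (length 2)

2


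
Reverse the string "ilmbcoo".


Input: ilmbcoo
Reading characters right to left:
  Position 6: 'o'
  Position 5: 'o'
  Position 4: 'c'
  Position 3: 'b'
  Position 2: 'm'
  Position 1: 'l'
  Position 0: 'i'
Reversed: oocbmli

oocbmli


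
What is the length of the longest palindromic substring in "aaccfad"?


Input: "aaccfad"
Checking substrings for palindromes:
  [0:2] "aa" (len 2) => palindrome
  [2:4] "cc" (len 2) => palindrome
Longest palindromic substring: "aa" with length 2

2


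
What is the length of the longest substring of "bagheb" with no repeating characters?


Input: "bagheb"
Sliding window (track last position of each char):
  Position 0 ('b'): window [0,0] length 1 -- new best
  Position 1 ('a'): window [0,1] length 2 -- new best
  Position 2 ('g'): window [0,2] length 3 -- new best
  Position 3 ('h'): window [0,3] length 4 -- new best
  Position 4 ('e'): window [0,4] length 5 -- new best
  Position 5 ('b'): repeat (last at 0), move window start to 1
  Position 5 ('b'): window [1,5] length 5
Longest substring with no repeats: "baghe" with length 5

5


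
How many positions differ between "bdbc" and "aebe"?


Comparing "bdbc" and "aebe" position by position:
  Position 0: 'b' vs 'a' => DIFFER
  Position 1: 'd' vs 'e' => DIFFER
  Position 2: 'b' vs 'b' => same
  Position 3: 'c' vs 'e' => DIFFER
Positions that differ: 3

3


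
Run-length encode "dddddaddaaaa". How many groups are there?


Input: dddddaddaaaa
Scanning for consecutive runs:
  Group 1: 'd' x 5 (positions 0-4)
  Group 2: 'a' x 1 (positions 5-5)
  Group 3: 'd' x 2 (positions 6-7)
  Group 4: 'a' x 4 (positions 8-11)
Total groups: 4

4


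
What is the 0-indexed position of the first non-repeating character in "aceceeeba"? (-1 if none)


Input: aceceeeba
Character frequencies:
  'a': 2
  'b': 1
  'c': 2
  'e': 4
Scanning left to right for freq == 1:
  Position 0 ('a'): freq=2, skip
  Position 1 ('c'): freq=2, skip
  Position 2 ('e'): freq=4, skip
  Position 3 ('c'): freq=2, skip
  Position 4 ('e'): freq=4, skip
  Position 5 ('e'): freq=4, skip
  Position 6 ('e'): freq=4, skip
  Position 7 ('b'): unique! => answer = 7

7


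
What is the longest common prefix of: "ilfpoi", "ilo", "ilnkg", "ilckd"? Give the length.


Words: ilfpoi, ilo, ilnkg, ilckd
  Position 0: all 'i' => match
  Position 1: all 'l' => match
  Position 2: ('f', 'o', 'n', 'c') => mismatch, stop
LCP = "il" (length 2)

2


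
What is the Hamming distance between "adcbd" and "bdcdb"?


Comparing "adcbd" and "bdcdb" position by position:
  Position 0: 'a' vs 'b' => differ
  Position 1: 'd' vs 'd' => same
  Position 2: 'c' vs 'c' => same
  Position 3: 'b' vs 'd' => differ
  Position 4: 'd' vs 'b' => differ
Total differences (Hamming distance): 3

3


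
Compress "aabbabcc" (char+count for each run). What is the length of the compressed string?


Input: aabbabcc
Runs:
  'a' x 2 => "a2"
  'b' x 2 => "b2"
  'a' x 1 => "a1"
  'b' x 1 => "b1"
  'c' x 2 => "c2"
Compressed: "a2b2a1b1c2"
Compressed length: 10

10


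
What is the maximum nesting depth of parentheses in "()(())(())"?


Input: "()(())(())"
Tracking depth:
  Position 0 '(': depth becomes 1
  Position 1 ')': depth becomes 0
  Position 2 '(': depth becomes 1
  Position 3 '(': depth becomes 2
  Position 4 ')': depth becomes 1
  Position 5 ')': depth becomes 0
  Position 6 '(': depth becomes 1
  Position 7 '(': depth becomes 2
  Position 8 ')': depth becomes 1
  Position 9 ')': depth becomes 0
Maximum depth reached: 2

2


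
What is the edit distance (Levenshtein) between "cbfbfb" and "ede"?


Computing edit distance: "cbfbfb" -> "ede"
DP table:
           e    d    e
      0    1    2    3
  c   1    1    2    3
  b   2    2    2    3
  f   3    3    3    3
  b   4    4    4    4
  f   5    5    5    5
  b   6    6    6    6
Edit distance = dp[6][3] = 6

6


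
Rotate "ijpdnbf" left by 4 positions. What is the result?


Input: "ijpdnbf", rotate left by 4
First 4 characters: "ijpd"
Remaining characters: "nbf"
Concatenate remaining + first: "nbf" + "ijpd" = "nbfijpd"

nbfijpd


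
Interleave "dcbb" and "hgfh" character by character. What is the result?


Interleaving "dcbb" and "hgfh":
  Position 0: 'd' from first, 'h' from second => "dh"
  Position 1: 'c' from first, 'g' from second => "cg"
  Position 2: 'b' from first, 'f' from second => "bf"
  Position 3: 'b' from first, 'h' from second => "bh"
Result: dhcgbfbh

dhcgbfbh


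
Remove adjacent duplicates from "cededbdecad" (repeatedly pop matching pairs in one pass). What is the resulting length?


Input: cededbdecad
Stack-based adjacent duplicate removal:
  Read 'c': push. Stack: c
  Read 'e': push. Stack: ce
  Read 'd': push. Stack: ced
  Read 'e': push. Stack: cede
  Read 'd': push. Stack: ceded
  Read 'b': push. Stack: cededb
  Read 'd': push. Stack: cededbd
  Read 'e': push. Stack: cededbde
  Read 'c': push. Stack: cededbdec
  Read 'a': push. Stack: cededbdeca
  Read 'd': push. Stack: cededbdecad
Final stack: "cededbdecad" (length 11)

11


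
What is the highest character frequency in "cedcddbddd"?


Input: cedcddbddd
Character counts:
  'b': 1
  'c': 2
  'd': 6
  'e': 1
Maximum frequency: 6

6


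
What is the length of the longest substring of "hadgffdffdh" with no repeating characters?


Input: "hadgffdffdh"
Sliding window (track last position of each char):
  Position 0 ('h'): window [0,0] length 1 -- new best
  Position 1 ('a'): window [0,1] length 2 -- new best
  Position 2 ('d'): window [0,2] length 3 -- new best
  Position 3 ('g'): window [0,3] length 4 -- new best
  Position 4 ('f'): window [0,4] length 5 -- new best
  Position 5 ('f'): repeat (last at 4), move window start to 5
  Position 5 ('f'): window [5,5] length 1
  Position 6 ('d'): window [5,6] length 2
  Position 7 ('f'): repeat (last at 5), move window start to 6
  Position 7 ('f'): window [6,7] length 2
  Position 8 ('f'): repeat (last at 7), move window start to 8
  Position 8 ('f'): window [8,8] length 1
  Position 9 ('d'): window [8,9] length 2
  Position 10 ('h'): window [8,10] length 3
Longest substring with no repeats: "hadgf" with length 5

5


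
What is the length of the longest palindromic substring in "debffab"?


Input: "debffab"
Checking substrings for palindromes:
  [3:5] "ff" (len 2) => palindrome
Longest palindromic substring: "ff" with length 2

2


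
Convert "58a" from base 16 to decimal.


Input: "58a" in base 16
Positional expansion:
  Digit '5' (value 5) x 16^2 = 1280
  Digit '8' (value 8) x 16^1 = 128
  Digit 'a' (value 10) x 16^0 = 10
Sum = 1418

1418


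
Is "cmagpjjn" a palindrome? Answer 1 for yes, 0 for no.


Input: cmagpjjn
Reversed: njjpgamc
  Compare pos 0 ('c') with pos 7 ('n'): MISMATCH
  Compare pos 1 ('m') with pos 6 ('j'): MISMATCH
  Compare pos 2 ('a') with pos 5 ('j'): MISMATCH
  Compare pos 3 ('g') with pos 4 ('p'): MISMATCH
Result: not a palindrome

0


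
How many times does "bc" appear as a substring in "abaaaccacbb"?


Searching for "bc" in "abaaaccacbb"
Scanning each position:
  Position 0: "ab" => no
  Position 1: "ba" => no
  Position 2: "aa" => no
  Position 3: "aa" => no
  Position 4: "ac" => no
  Position 5: "cc" => no
  Position 6: "ca" => no
  Position 7: "ac" => no
  Position 8: "cb" => no
  Position 9: "bb" => no
Total occurrences: 0

0


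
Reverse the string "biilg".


Input: biilg
Reading characters right to left:
  Position 4: 'g'
  Position 3: 'l'
  Position 2: 'i'
  Position 1: 'i'
  Position 0: 'b'
Reversed: gliib

gliib


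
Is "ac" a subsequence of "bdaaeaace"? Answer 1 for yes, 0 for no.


Check if "ac" is a subsequence of "bdaaeaace"
Greedy scan:
  Position 0 ('b'): no match needed
  Position 1 ('d'): no match needed
  Position 2 ('a'): matches sub[0] = 'a'
  Position 3 ('a'): no match needed
  Position 4 ('e'): no match needed
  Position 5 ('a'): no match needed
  Position 6 ('a'): no match needed
  Position 7 ('c'): matches sub[1] = 'c'
  Position 8 ('e'): no match needed
All 2 characters matched => is a subsequence

1


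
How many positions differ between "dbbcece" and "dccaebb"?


Comparing "dbbcece" and "dccaebb" position by position:
  Position 0: 'd' vs 'd' => same
  Position 1: 'b' vs 'c' => DIFFER
  Position 2: 'b' vs 'c' => DIFFER
  Position 3: 'c' vs 'a' => DIFFER
  Position 4: 'e' vs 'e' => same
  Position 5: 'c' vs 'b' => DIFFER
  Position 6: 'e' vs 'b' => DIFFER
Positions that differ: 5

5


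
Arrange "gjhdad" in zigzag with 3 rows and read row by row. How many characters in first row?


Zigzag "gjhdad" into 3 rows:
Placing characters:
  'g' => row 0
  'j' => row 1
  'h' => row 2
  'd' => row 1
  'a' => row 0
  'd' => row 1
Rows:
  Row 0: "ga"
  Row 1: "jdd"
  Row 2: "h"
First row length: 2

2


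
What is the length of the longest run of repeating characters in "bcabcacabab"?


Input: "bcabcacabab"
Scanning for longest run:
  Position 1 ('c'): new char, reset run to 1
  Position 2 ('a'): new char, reset run to 1
  Position 3 ('b'): new char, reset run to 1
  Position 4 ('c'): new char, reset run to 1
  Position 5 ('a'): new char, reset run to 1
  Position 6 ('c'): new char, reset run to 1
  Position 7 ('a'): new char, reset run to 1
  Position 8 ('b'): new char, reset run to 1
  Position 9 ('a'): new char, reset run to 1
  Position 10 ('b'): new char, reset run to 1
Longest run: 'b' with length 1

1


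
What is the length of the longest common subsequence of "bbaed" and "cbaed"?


LCS of "bbaed" and "cbaed"
DP table:
           c    b    a    e    d
      0    0    0    0    0    0
  b   0    0    1    1    1    1
  b   0    0    1    1    1    1
  a   0    0    1    2    2    2
  e   0    0    1    2    3    3
  d   0    0    1    2    3    4
LCS length = dp[5][5] = 4

4


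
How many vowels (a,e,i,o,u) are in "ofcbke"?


Input: ofcbke
Checking each character:
  'o' at position 0: vowel (running total: 1)
  'f' at position 1: consonant
  'c' at position 2: consonant
  'b' at position 3: consonant
  'k' at position 4: consonant
  'e' at position 5: vowel (running total: 2)
Total vowels: 2

2


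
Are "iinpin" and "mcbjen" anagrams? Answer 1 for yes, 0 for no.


Strings: "iinpin", "mcbjen"
Sorted first:  iiinnp
Sorted second: bcejmn
Differ at position 0: 'i' vs 'b' => not anagrams

0


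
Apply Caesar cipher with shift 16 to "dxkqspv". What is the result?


Caesar cipher: shift "dxkqspv" by 16
  'd' (pos 3) + 16 = pos 19 = 't'
  'x' (pos 23) + 16 = pos 13 = 'n'
  'k' (pos 10) + 16 = pos 0 = 'a'
  'q' (pos 16) + 16 = pos 6 = 'g'
  's' (pos 18) + 16 = pos 8 = 'i'
  'p' (pos 15) + 16 = pos 5 = 'f'
  'v' (pos 21) + 16 = pos 11 = 'l'
Result: tnagifl

tnagifl


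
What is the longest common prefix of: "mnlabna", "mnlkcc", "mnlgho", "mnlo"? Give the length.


Words: mnlabna, mnlkcc, mnlgho, mnlo
  Position 0: all 'm' => match
  Position 1: all 'n' => match
  Position 2: all 'l' => match
  Position 3: ('a', 'k', 'g', 'o') => mismatch, stop
LCP = "mnl" (length 3)

3


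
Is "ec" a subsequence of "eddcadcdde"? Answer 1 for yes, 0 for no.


Check if "ec" is a subsequence of "eddcadcdde"
Greedy scan:
  Position 0 ('e'): matches sub[0] = 'e'
  Position 1 ('d'): no match needed
  Position 2 ('d'): no match needed
  Position 3 ('c'): matches sub[1] = 'c'
  Position 4 ('a'): no match needed
  Position 5 ('d'): no match needed
  Position 6 ('c'): no match needed
  Position 7 ('d'): no match needed
  Position 8 ('d'): no match needed
  Position 9 ('e'): no match needed
All 2 characters matched => is a subsequence

1


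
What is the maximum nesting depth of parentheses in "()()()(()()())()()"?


Input: "()()()(()()())()()"
Tracking depth:
  Position 0 '(': depth becomes 1
  Position 1 ')': depth becomes 0
  Position 2 '(': depth becomes 1
  Position 3 ')': depth becomes 0
  Position 4 '(': depth becomes 1
  Position 5 ')': depth becomes 0
  Position 6 '(': depth becomes 1
  Position 7 '(': depth becomes 2
  Position 8 ')': depth becomes 1
  Position 9 '(': depth becomes 2
  Position 10 ')': depth becomes 1
  Position 11 '(': depth becomes 2
  Position 12 ')': depth becomes 1
  Position 13 ')': depth becomes 0
  Position 14 '(': depth becomes 1
  Position 15 ')': depth becomes 0
  Position 16 '(': depth becomes 1
  Position 17 ')': depth becomes 0
Maximum depth reached: 2

2


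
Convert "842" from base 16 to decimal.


Input: "842" in base 16
Positional expansion:
  Digit '8' (value 8) x 16^2 = 2048
  Digit '4' (value 4) x 16^1 = 64
  Digit '2' (value 2) x 16^0 = 2
Sum = 2114

2114


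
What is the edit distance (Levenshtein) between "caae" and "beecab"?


Computing edit distance: "caae" -> "beecab"
DP table:
           b    e    e    c    a    b
      0    1    2    3    4    5    6
  c   1    1    2    3    3    4    5
  a   2    2    2    3    4    3    4
  a   3    3    3    3    4    4    4
  e   4    4    3    3    4    5    5
Edit distance = dp[4][6] = 5

5


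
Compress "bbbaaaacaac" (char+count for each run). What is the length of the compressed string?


Input: bbbaaaacaac
Runs:
  'b' x 3 => "b3"
  'a' x 4 => "a4"
  'c' x 1 => "c1"
  'a' x 2 => "a2"
  'c' x 1 => "c1"
Compressed: "b3a4c1a2c1"
Compressed length: 10

10


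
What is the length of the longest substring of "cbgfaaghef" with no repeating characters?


Input: "cbgfaaghef"
Sliding window (track last position of each char):
  Position 0 ('c'): window [0,0] length 1 -- new best
  Position 1 ('b'): window [0,1] length 2 -- new best
  Position 2 ('g'): window [0,2] length 3 -- new best
  Position 3 ('f'): window [0,3] length 4 -- new best
  Position 4 ('a'): window [0,4] length 5 -- new best
  Position 5 ('a'): repeat (last at 4), move window start to 5
  Position 5 ('a'): window [5,5] length 1
  Position 6 ('g'): window [5,6] length 2
  Position 7 ('h'): window [5,7] length 3
  Position 8 ('e'): window [5,8] length 4
  Position 9 ('f'): window [5,9] length 5
Longest substring with no repeats: "cbgfa" with length 5

5


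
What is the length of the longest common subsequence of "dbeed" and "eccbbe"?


LCS of "dbeed" and "eccbbe"
DP table:
           e    c    c    b    b    e
      0    0    0    0    0    0    0
  d   0    0    0    0    0    0    0
  b   0    0    0    0    1    1    1
  e   0    1    1    1    1    1    2
  e   0    1    1    1    1    1    2
  d   0    1    1    1    1    1    2
LCS length = dp[5][6] = 2

2


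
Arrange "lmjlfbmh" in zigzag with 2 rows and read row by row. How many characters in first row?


Zigzag "lmjlfbmh" into 2 rows:
Placing characters:
  'l' => row 0
  'm' => row 1
  'j' => row 0
  'l' => row 1
  'f' => row 0
  'b' => row 1
  'm' => row 0
  'h' => row 1
Rows:
  Row 0: "ljfm"
  Row 1: "mlbh"
First row length: 4

4


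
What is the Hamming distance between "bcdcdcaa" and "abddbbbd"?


Comparing "bcdcdcaa" and "abddbbbd" position by position:
  Position 0: 'b' vs 'a' => differ
  Position 1: 'c' vs 'b' => differ
  Position 2: 'd' vs 'd' => same
  Position 3: 'c' vs 'd' => differ
  Position 4: 'd' vs 'b' => differ
  Position 5: 'c' vs 'b' => differ
  Position 6: 'a' vs 'b' => differ
  Position 7: 'a' vs 'd' => differ
Total differences (Hamming distance): 7

7


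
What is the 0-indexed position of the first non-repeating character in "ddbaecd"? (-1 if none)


Input: ddbaecd
Character frequencies:
  'a': 1
  'b': 1
  'c': 1
  'd': 3
  'e': 1
Scanning left to right for freq == 1:
  Position 0 ('d'): freq=3, skip
  Position 1 ('d'): freq=3, skip
  Position 2 ('b'): unique! => answer = 2

2


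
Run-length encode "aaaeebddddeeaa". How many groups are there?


Input: aaaeebddddeeaa
Scanning for consecutive runs:
  Group 1: 'a' x 3 (positions 0-2)
  Group 2: 'e' x 2 (positions 3-4)
  Group 3: 'b' x 1 (positions 5-5)
  Group 4: 'd' x 4 (positions 6-9)
  Group 5: 'e' x 2 (positions 10-11)
  Group 6: 'a' x 2 (positions 12-13)
Total groups: 6

6


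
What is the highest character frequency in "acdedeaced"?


Input: acdedeaced
Character counts:
  'a': 2
  'c': 2
  'd': 3
  'e': 3
Maximum frequency: 3

3


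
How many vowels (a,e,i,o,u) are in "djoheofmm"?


Input: djoheofmm
Checking each character:
  'd' at position 0: consonant
  'j' at position 1: consonant
  'o' at position 2: vowel (running total: 1)
  'h' at position 3: consonant
  'e' at position 4: vowel (running total: 2)
  'o' at position 5: vowel (running total: 3)
  'f' at position 6: consonant
  'm' at position 7: consonant
  'm' at position 8: consonant
Total vowels: 3

3


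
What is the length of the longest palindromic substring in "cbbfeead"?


Input: "cbbfeead"
Checking substrings for palindromes:
  [1:3] "bb" (len 2) => palindrome
  [4:6] "ee" (len 2) => palindrome
Longest palindromic substring: "bb" with length 2

2


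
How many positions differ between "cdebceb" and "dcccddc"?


Comparing "cdebceb" and "dcccddc" position by position:
  Position 0: 'c' vs 'd' => DIFFER
  Position 1: 'd' vs 'c' => DIFFER
  Position 2: 'e' vs 'c' => DIFFER
  Position 3: 'b' vs 'c' => DIFFER
  Position 4: 'c' vs 'd' => DIFFER
  Position 5: 'e' vs 'd' => DIFFER
  Position 6: 'b' vs 'c' => DIFFER
Positions that differ: 7

7


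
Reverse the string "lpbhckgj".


Input: lpbhckgj
Reading characters right to left:
  Position 7: 'j'
  Position 6: 'g'
  Position 5: 'k'
  Position 4: 'c'
  Position 3: 'h'
  Position 2: 'b'
  Position 1: 'p'
  Position 0: 'l'
Reversed: jgkchbpl

jgkchbpl


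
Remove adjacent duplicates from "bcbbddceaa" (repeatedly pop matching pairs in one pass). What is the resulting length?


Input: bcbbddceaa
Stack-based adjacent duplicate removal:
  Read 'b': push. Stack: b
  Read 'c': push. Stack: bc
  Read 'b': push. Stack: bcb
  Read 'b': matches stack top 'b' => pop. Stack: bc
  Read 'd': push. Stack: bcd
  Read 'd': matches stack top 'd' => pop. Stack: bc
  Read 'c': matches stack top 'c' => pop. Stack: b
  Read 'e': push. Stack: be
  Read 'a': push. Stack: bea
  Read 'a': matches stack top 'a' => pop. Stack: be
Final stack: "be" (length 2)

2


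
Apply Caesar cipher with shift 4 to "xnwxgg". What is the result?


Caesar cipher: shift "xnwxgg" by 4
  'x' (pos 23) + 4 = pos 1 = 'b'
  'n' (pos 13) + 4 = pos 17 = 'r'
  'w' (pos 22) + 4 = pos 0 = 'a'
  'x' (pos 23) + 4 = pos 1 = 'b'
  'g' (pos 6) + 4 = pos 10 = 'k'
  'g' (pos 6) + 4 = pos 10 = 'k'
Result: brabkk

brabkk


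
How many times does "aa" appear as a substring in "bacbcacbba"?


Searching for "aa" in "bacbcacbba"
Scanning each position:
  Position 0: "ba" => no
  Position 1: "ac" => no
  Position 2: "cb" => no
  Position 3: "bc" => no
  Position 4: "ca" => no
  Position 5: "ac" => no
  Position 6: "cb" => no
  Position 7: "bb" => no
  Position 8: "ba" => no
Total occurrences: 0

0


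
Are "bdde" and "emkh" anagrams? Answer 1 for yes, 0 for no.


Strings: "bdde", "emkh"
Sorted first:  bdde
Sorted second: ehkm
Differ at position 0: 'b' vs 'e' => not anagrams

0


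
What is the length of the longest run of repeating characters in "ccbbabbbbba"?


Input: "ccbbabbbbba"
Scanning for longest run:
  Position 1 ('c'): continues run of 'c', length=2
  Position 2 ('b'): new char, reset run to 1
  Position 3 ('b'): continues run of 'b', length=2
  Position 4 ('a'): new char, reset run to 1
  Position 5 ('b'): new char, reset run to 1
  Position 6 ('b'): continues run of 'b', length=2
  Position 7 ('b'): continues run of 'b', length=3
  Position 8 ('b'): continues run of 'b', length=4
  Position 9 ('b'): continues run of 'b', length=5
  Position 10 ('a'): new char, reset run to 1
Longest run: 'b' with length 5

5


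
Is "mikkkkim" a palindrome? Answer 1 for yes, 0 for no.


Input: mikkkkim
Reversed: mikkkkim
  Compare pos 0 ('m') with pos 7 ('m'): match
  Compare pos 1 ('i') with pos 6 ('i'): match
  Compare pos 2 ('k') with pos 5 ('k'): match
  Compare pos 3 ('k') with pos 4 ('k'): match
Result: palindrome

1


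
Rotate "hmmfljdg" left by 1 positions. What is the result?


Input: "hmmfljdg", rotate left by 1
First 1 characters: "h"
Remaining characters: "mmfljdg"
Concatenate remaining + first: "mmfljdg" + "h" = "mmfljdgh"

mmfljdgh


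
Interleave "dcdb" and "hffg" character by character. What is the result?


Interleaving "dcdb" and "hffg":
  Position 0: 'd' from first, 'h' from second => "dh"
  Position 1: 'c' from first, 'f' from second => "cf"
  Position 2: 'd' from first, 'f' from second => "df"
  Position 3: 'b' from first, 'g' from second => "bg"
Result: dhcfdfbg

dhcfdfbg


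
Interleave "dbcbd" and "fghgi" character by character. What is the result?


Interleaving "dbcbd" and "fghgi":
  Position 0: 'd' from first, 'f' from second => "df"
  Position 1: 'b' from first, 'g' from second => "bg"
  Position 2: 'c' from first, 'h' from second => "ch"
  Position 3: 'b' from first, 'g' from second => "bg"
  Position 4: 'd' from first, 'i' from second => "di"
Result: dfbgchbgdi

dfbgchbgdi


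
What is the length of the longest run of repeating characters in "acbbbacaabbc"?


Input: "acbbbacaabbc"
Scanning for longest run:
  Position 1 ('c'): new char, reset run to 1
  Position 2 ('b'): new char, reset run to 1
  Position 3 ('b'): continues run of 'b', length=2
  Position 4 ('b'): continues run of 'b', length=3
  Position 5 ('a'): new char, reset run to 1
  Position 6 ('c'): new char, reset run to 1
  Position 7 ('a'): new char, reset run to 1
  Position 8 ('a'): continues run of 'a', length=2
  Position 9 ('b'): new char, reset run to 1
  Position 10 ('b'): continues run of 'b', length=2
  Position 11 ('c'): new char, reset run to 1
Longest run: 'b' with length 3

3


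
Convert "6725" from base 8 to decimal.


Input: "6725" in base 8
Positional expansion:
  Digit '6' (value 6) x 8^3 = 3072
  Digit '7' (value 7) x 8^2 = 448
  Digit '2' (value 2) x 8^1 = 16
  Digit '5' (value 5) x 8^0 = 5
Sum = 3541

3541


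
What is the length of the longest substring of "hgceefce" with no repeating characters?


Input: "hgceefce"
Sliding window (track last position of each char):
  Position 0 ('h'): window [0,0] length 1 -- new best
  Position 1 ('g'): window [0,1] length 2 -- new best
  Position 2 ('c'): window [0,2] length 3 -- new best
  Position 3 ('e'): window [0,3] length 4 -- new best
  Position 4 ('e'): repeat (last at 3), move window start to 4
  Position 4 ('e'): window [4,4] length 1
  Position 5 ('f'): window [4,5] length 2
  Position 6 ('c'): window [4,6] length 3
  Position 7 ('e'): repeat (last at 4), move window start to 5
  Position 7 ('e'): window [5,7] length 3
Longest substring with no repeats: "hgce" with length 4

4


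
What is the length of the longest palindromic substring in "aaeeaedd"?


Input: "aaeeaedd"
Checking substrings for palindromes:
  [1:5] "aeea" (len 4) => palindrome
  [3:6] "eae" (len 3) => palindrome
  [0:2] "aa" (len 2) => palindrome
  [2:4] "ee" (len 2) => palindrome
  [6:8] "dd" (len 2) => palindrome
Longest palindromic substring: "aeea" with length 4

4


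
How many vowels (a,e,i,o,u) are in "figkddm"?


Input: figkddm
Checking each character:
  'f' at position 0: consonant
  'i' at position 1: vowel (running total: 1)
  'g' at position 2: consonant
  'k' at position 3: consonant
  'd' at position 4: consonant
  'd' at position 5: consonant
  'm' at position 6: consonant
Total vowels: 1

1


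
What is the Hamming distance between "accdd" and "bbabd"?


Comparing "accdd" and "bbabd" position by position:
  Position 0: 'a' vs 'b' => differ
  Position 1: 'c' vs 'b' => differ
  Position 2: 'c' vs 'a' => differ
  Position 3: 'd' vs 'b' => differ
  Position 4: 'd' vs 'd' => same
Total differences (Hamming distance): 4

4


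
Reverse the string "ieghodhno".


Input: ieghodhno
Reading characters right to left:
  Position 8: 'o'
  Position 7: 'n'
  Position 6: 'h'
  Position 5: 'd'
  Position 4: 'o'
  Position 3: 'h'
  Position 2: 'g'
  Position 1: 'e'
  Position 0: 'i'
Reversed: onhdohgei

onhdohgei


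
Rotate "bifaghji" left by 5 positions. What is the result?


Input: "bifaghji", rotate left by 5
First 5 characters: "bifag"
Remaining characters: "hji"
Concatenate remaining + first: "hji" + "bifag" = "hjibifag"

hjibifag


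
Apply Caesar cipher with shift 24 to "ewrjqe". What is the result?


Caesar cipher: shift "ewrjqe" by 24
  'e' (pos 4) + 24 = pos 2 = 'c'
  'w' (pos 22) + 24 = pos 20 = 'u'
  'r' (pos 17) + 24 = pos 15 = 'p'
  'j' (pos 9) + 24 = pos 7 = 'h'
  'q' (pos 16) + 24 = pos 14 = 'o'
  'e' (pos 4) + 24 = pos 2 = 'c'
Result: cuphoc

cuphoc


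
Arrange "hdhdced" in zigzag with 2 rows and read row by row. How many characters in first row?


Zigzag "hdhdced" into 2 rows:
Placing characters:
  'h' => row 0
  'd' => row 1
  'h' => row 0
  'd' => row 1
  'c' => row 0
  'e' => row 1
  'd' => row 0
Rows:
  Row 0: "hhcd"
  Row 1: "dde"
First row length: 4

4


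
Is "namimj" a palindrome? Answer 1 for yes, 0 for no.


Input: namimj
Reversed: jmiman
  Compare pos 0 ('n') with pos 5 ('j'): MISMATCH
  Compare pos 1 ('a') with pos 4 ('m'): MISMATCH
  Compare pos 2 ('m') with pos 3 ('i'): MISMATCH
Result: not a palindrome

0


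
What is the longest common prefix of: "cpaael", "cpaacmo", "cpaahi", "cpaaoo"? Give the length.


Words: cpaael, cpaacmo, cpaahi, cpaaoo
  Position 0: all 'c' => match
  Position 1: all 'p' => match
  Position 2: all 'a' => match
  Position 3: all 'a' => match
  Position 4: ('e', 'c', 'h', 'o') => mismatch, stop
LCP = "cpaa" (length 4)

4


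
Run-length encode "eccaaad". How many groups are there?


Input: eccaaad
Scanning for consecutive runs:
  Group 1: 'e' x 1 (positions 0-0)
  Group 2: 'c' x 2 (positions 1-2)
  Group 3: 'a' x 3 (positions 3-5)
  Group 4: 'd' x 1 (positions 6-6)
Total groups: 4

4


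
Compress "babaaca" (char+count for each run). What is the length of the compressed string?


Input: babaaca
Runs:
  'b' x 1 => "b1"
  'a' x 1 => "a1"
  'b' x 1 => "b1"
  'a' x 2 => "a2"
  'c' x 1 => "c1"
  'a' x 1 => "a1"
Compressed: "b1a1b1a2c1a1"
Compressed length: 12

12


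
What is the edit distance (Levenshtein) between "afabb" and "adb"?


Computing edit distance: "afabb" -> "adb"
DP table:
           a    d    b
      0    1    2    3
  a   1    0    1    2
  f   2    1    1    2
  a   3    2    2    2
  b   4    3    3    2
  b   5    4    4    3
Edit distance = dp[5][3] = 3

3


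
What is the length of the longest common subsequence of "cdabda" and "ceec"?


LCS of "cdabda" and "ceec"
DP table:
           c    e    e    c
      0    0    0    0    0
  c   0    1    1    1    1
  d   0    1    1    1    1
  a   0    1    1    1    1
  b   0    1    1    1    1
  d   0    1    1    1    1
  a   0    1    1    1    1
LCS length = dp[6][4] = 1

1


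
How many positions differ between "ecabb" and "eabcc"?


Comparing "ecabb" and "eabcc" position by position:
  Position 0: 'e' vs 'e' => same
  Position 1: 'c' vs 'a' => DIFFER
  Position 2: 'a' vs 'b' => DIFFER
  Position 3: 'b' vs 'c' => DIFFER
  Position 4: 'b' vs 'c' => DIFFER
Positions that differ: 4

4


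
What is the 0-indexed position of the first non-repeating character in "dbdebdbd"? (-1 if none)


Input: dbdebdbd
Character frequencies:
  'b': 3
  'd': 4
  'e': 1
Scanning left to right for freq == 1:
  Position 0 ('d'): freq=4, skip
  Position 1 ('b'): freq=3, skip
  Position 2 ('d'): freq=4, skip
  Position 3 ('e'): unique! => answer = 3

3


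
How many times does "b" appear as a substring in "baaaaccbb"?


Searching for "b" in "baaaaccbb"
Scanning each position:
  Position 0: "b" => MATCH
  Position 1: "a" => no
  Position 2: "a" => no
  Position 3: "a" => no
  Position 4: "a" => no
  Position 5: "c" => no
  Position 6: "c" => no
  Position 7: "b" => MATCH
  Position 8: "b" => MATCH
Total occurrences: 3

3


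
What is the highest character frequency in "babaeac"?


Input: babaeac
Character counts:
  'a': 3
  'b': 2
  'c': 1
  'e': 1
Maximum frequency: 3

3


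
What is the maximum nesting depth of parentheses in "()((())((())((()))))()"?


Input: "()((())((())((()))))()"
Tracking depth:
  Position 0 '(': depth becomes 1
  Position 1 ')': depth becomes 0
  Position 2 '(': depth becomes 1
  Position 3 '(': depth becomes 2
  Position 4 '(': depth becomes 3
  Position 5 ')': depth becomes 2
  Position 6 ')': depth becomes 1
  Position 7 '(': depth becomes 2
  Position 8 '(': depth becomes 3
  Position 9 '(': depth becomes 4
  Position 10 ')': depth becomes 3
  Position 11 ')': depth becomes 2
  Position 12 '(': depth becomes 3
  Position 13 '(': depth becomes 4
  Position 14 '(': depth becomes 5
  Position 15 ')': depth becomes 4
  Position 16 ')': depth becomes 3
  Position 17 ')': depth becomes 2
  Position 18 ')': depth becomes 1
  Position 19 ')': depth becomes 0
  Position 20 '(': depth becomes 1
  Position 21 ')': depth becomes 0
Maximum depth reached: 5

5


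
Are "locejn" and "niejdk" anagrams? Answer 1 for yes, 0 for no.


Strings: "locejn", "niejdk"
Sorted first:  cejlno
Sorted second: deijkn
Differ at position 0: 'c' vs 'd' => not anagrams

0


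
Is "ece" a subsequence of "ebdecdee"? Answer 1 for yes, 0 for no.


Check if "ece" is a subsequence of "ebdecdee"
Greedy scan:
  Position 0 ('e'): matches sub[0] = 'e'
  Position 1 ('b'): no match needed
  Position 2 ('d'): no match needed
  Position 3 ('e'): no match needed
  Position 4 ('c'): matches sub[1] = 'c'
  Position 5 ('d'): no match needed
  Position 6 ('e'): matches sub[2] = 'e'
  Position 7 ('e'): no match needed
All 3 characters matched => is a subsequence

1


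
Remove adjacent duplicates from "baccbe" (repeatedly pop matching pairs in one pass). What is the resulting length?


Input: baccbe
Stack-based adjacent duplicate removal:
  Read 'b': push. Stack: b
  Read 'a': push. Stack: ba
  Read 'c': push. Stack: bac
  Read 'c': matches stack top 'c' => pop. Stack: ba
  Read 'b': push. Stack: bab
  Read 'e': push. Stack: babe
Final stack: "babe" (length 4)

4


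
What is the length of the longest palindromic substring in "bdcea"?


Input: "bdcea"
Checking substrings for palindromes:
  No multi-char palindromic substrings found
Longest palindromic substring: "b" with length 1

1


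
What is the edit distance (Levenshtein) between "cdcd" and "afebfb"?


Computing edit distance: "cdcd" -> "afebfb"
DP table:
           a    f    e    b    f    b
      0    1    2    3    4    5    6
  c   1    1    2    3    4    5    6
  d   2    2    2    3    4    5    6
  c   3    3    3    3    4    5    6
  d   4    4    4    4    4    5    6
Edit distance = dp[4][6] = 6

6


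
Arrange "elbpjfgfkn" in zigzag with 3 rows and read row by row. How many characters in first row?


Zigzag "elbpjfgfkn" into 3 rows:
Placing characters:
  'e' => row 0
  'l' => row 1
  'b' => row 2
  'p' => row 1
  'j' => row 0
  'f' => row 1
  'g' => row 2
  'f' => row 1
  'k' => row 0
  'n' => row 1
Rows:
  Row 0: "ejk"
  Row 1: "lpffn"
  Row 2: "bg"
First row length: 3

3


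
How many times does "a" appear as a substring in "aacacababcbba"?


Searching for "a" in "aacacababcbba"
Scanning each position:
  Position 0: "a" => MATCH
  Position 1: "a" => MATCH
  Position 2: "c" => no
  Position 3: "a" => MATCH
  Position 4: "c" => no
  Position 5: "a" => MATCH
  Position 6: "b" => no
  Position 7: "a" => MATCH
  Position 8: "b" => no
  Position 9: "c" => no
  Position 10: "b" => no
  Position 11: "b" => no
  Position 12: "a" => MATCH
Total occurrences: 6

6


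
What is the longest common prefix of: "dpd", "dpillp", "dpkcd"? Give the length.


Words: dpd, dpillp, dpkcd
  Position 0: all 'd' => match
  Position 1: all 'p' => match
  Position 2: ('d', 'i', 'k') => mismatch, stop
LCP = "dp" (length 2)

2


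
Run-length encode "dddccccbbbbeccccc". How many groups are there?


Input: dddccccbbbbeccccc
Scanning for consecutive runs:
  Group 1: 'd' x 3 (positions 0-2)
  Group 2: 'c' x 4 (positions 3-6)
  Group 3: 'b' x 4 (positions 7-10)
  Group 4: 'e' x 1 (positions 11-11)
  Group 5: 'c' x 5 (positions 12-16)
Total groups: 5

5


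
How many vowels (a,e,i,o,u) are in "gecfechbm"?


Input: gecfechbm
Checking each character:
  'g' at position 0: consonant
  'e' at position 1: vowel (running total: 1)
  'c' at position 2: consonant
  'f' at position 3: consonant
  'e' at position 4: vowel (running total: 2)
  'c' at position 5: consonant
  'h' at position 6: consonant
  'b' at position 7: consonant
  'm' at position 8: consonant
Total vowels: 2

2
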